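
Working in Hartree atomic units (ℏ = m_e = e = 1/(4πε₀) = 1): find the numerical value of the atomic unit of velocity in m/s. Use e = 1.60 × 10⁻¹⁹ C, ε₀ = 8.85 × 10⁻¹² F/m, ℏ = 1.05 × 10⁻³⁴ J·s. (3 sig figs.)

From ℏ = m_e = e = 1/(4πε₀) = 1 the velocity scale is v_au = e²/(4πε₀ℏ).
  = 2.56 × 10⁻³⁸ / 1.17 × 10⁻⁴⁴
  = 2.19 × 10⁶ m/s

2.19 × 10⁶ m/s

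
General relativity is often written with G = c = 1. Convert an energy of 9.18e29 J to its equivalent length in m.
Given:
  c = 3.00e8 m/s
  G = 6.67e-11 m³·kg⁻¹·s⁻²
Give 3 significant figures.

Energy → length via G/c⁴.
9.18e29 J × (G/c⁴) = 7.56e-15 m

7.56e-15 m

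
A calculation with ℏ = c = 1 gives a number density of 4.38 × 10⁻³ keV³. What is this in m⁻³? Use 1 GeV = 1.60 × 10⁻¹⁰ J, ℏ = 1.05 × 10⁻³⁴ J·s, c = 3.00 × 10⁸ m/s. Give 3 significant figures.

5.74 × 10²⁶ m⁻³

Number density is [L]⁻³ = [E]³/(ℏc)³.
1 GeV³ → 1/(ℏc)³ × (1 GeV in J)³ = 1.31 × 10⁴⁷ m⁻³.
Convert the energy scale: 4.38 × 10⁻³ keV³ = 4.38 × 10⁻²¹ GeV³.
Result: 4.38 × 10⁻²¹ × 1.31 × 10⁴⁷ = 5.74 × 10²⁶ m⁻³.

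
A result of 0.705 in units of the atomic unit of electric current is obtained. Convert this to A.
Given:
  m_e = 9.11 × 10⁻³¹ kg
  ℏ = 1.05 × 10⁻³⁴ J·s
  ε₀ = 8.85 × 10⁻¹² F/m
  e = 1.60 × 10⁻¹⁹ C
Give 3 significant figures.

4.70 × 10⁻³ A

One atomic unit of electric current: I_au = e E_h/ℏ = m_e e⁵/((4πε₀)²ℏ³) = 6.67 × 10⁻³ A.
0.705 × 6.67 × 10⁻³ A = 4.70 × 10⁻³ A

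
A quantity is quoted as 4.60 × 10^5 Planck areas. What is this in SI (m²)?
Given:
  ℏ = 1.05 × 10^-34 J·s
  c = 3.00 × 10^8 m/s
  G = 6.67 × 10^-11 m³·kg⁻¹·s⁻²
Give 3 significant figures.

1.19 × 10^-64 m²

One Planck area: A_P = ℏG/c³ = 2.59 × 10^-70 m².
4.60 × 10^5 × 2.59 × 10^-70 m² = 1.19 × 10^-64 m²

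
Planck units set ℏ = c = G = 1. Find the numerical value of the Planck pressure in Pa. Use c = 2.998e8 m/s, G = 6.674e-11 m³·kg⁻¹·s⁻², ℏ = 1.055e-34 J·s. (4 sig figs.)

The unique combination of the constants set to 1 with dimensions of pressure is p_P = c⁷/(ℏG²).
  = 2.177e59 / 4.699e-55
  = 4.632e113 Pa

4.632e113 Pa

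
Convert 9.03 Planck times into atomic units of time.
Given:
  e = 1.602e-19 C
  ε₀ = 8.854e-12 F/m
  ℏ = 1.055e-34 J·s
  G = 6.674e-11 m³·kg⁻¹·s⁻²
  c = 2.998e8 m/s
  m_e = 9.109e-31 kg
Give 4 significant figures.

Planck time: t_P = √(ℏG/c⁵) = 5.392e-44 s
atomic unit of time: τ_au = (4πε₀)²ℏ³/(m_e e⁴) = 2.423e-17 s
9.03 × 5.392e-44 / 2.423e-17 = 2.010e-26

2.010e-26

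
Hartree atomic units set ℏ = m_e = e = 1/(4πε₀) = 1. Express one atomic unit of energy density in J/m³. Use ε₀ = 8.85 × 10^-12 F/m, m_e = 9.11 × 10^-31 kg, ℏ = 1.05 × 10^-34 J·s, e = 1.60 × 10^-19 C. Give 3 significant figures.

3.01 × 10^13 J/m³

Dimensional analysis gives u_au = E_h/a₀³ = m_e⁴e¹⁰/((4πε₀)⁵ℏ⁸).
E_h = 4.38 × 10^-18 J
a₀ = 5.26 × 10^-11 m
E_h/a₀³ = 3.01 × 10^13 J/m³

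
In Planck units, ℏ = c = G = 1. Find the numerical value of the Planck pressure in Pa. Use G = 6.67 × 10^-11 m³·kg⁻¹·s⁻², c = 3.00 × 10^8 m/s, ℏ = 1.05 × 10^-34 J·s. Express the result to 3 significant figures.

The unique combination of the constants set to 1 with dimensions of pressure is p_P = c⁷/(ℏG²).
  = 2.19 × 10^59 / 4.67 × 10^-55
  = 4.68 × 10^113 Pa

4.68 × 10^113 Pa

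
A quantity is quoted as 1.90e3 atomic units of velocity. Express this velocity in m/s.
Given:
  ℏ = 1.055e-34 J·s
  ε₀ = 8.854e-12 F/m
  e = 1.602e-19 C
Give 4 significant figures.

4.154e9 m/s

One atomic unit of velocity: v_au = e²/(4πε₀ℏ) = 2.186e6 m/s.
1.90e3 × 2.186e6 m/s = 4.154e9 m/s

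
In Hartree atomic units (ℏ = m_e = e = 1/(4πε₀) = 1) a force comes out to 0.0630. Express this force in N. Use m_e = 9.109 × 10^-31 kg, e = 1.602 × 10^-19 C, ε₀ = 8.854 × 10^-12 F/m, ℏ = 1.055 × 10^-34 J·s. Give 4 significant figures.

One atomic unit of force: F_au = E_h/a₀ = m_e²e⁶/((4πε₀)³ℏ⁴) = 8.220 × 10^-8 N.
0.0630 × 8.220 × 10^-8 N = 5.178 × 10^-9 N

5.178 × 10^-9 N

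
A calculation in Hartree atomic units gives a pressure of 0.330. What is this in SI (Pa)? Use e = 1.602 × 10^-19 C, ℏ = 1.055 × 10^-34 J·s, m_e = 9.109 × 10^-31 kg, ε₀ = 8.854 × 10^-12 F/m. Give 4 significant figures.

One atomic unit of pressure: P_au = E_h/a₀³ = m_e⁴e¹⁰/((4πε₀)⁵ℏ⁸) = 2.929 × 10^13 Pa.
0.330 × 2.929 × 10^13 Pa = 9.666 × 10^12 Pa

9.666 × 10^12 Pa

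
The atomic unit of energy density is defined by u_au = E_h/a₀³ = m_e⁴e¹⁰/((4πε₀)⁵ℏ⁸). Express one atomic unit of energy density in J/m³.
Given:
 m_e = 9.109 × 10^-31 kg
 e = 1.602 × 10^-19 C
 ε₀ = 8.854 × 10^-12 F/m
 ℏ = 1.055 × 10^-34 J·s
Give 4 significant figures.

u_au = E_h/a₀³ = m_e⁴e¹⁰/((4πε₀)⁵ℏ⁸)
E_h = 4.354 × 10^-18 J
a₀ = 5.297 × 10^-11 m
E_h/a₀³ = 2.929 × 10^13 J/m³

2.929 × 10^13 J/m³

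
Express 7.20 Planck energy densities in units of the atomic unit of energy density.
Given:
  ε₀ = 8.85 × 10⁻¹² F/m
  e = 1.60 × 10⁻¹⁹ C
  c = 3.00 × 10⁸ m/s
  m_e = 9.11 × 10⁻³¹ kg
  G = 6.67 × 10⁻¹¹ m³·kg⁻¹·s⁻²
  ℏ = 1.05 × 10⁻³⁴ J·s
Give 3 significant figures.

1.12 × 10¹⁰¹

Planck energy density: u_P = c⁷/(ℏG²) = 4.68 × 10¹¹³ J/m³
atomic unit of energy density: u_au = E_h/a₀³ = m_e⁴e¹⁰/((4πε₀)⁵ℏ⁸) = 3.01 × 10¹³ J/m³
7.20 × 4.68 × 10¹¹³ / 3.01 × 10¹³ = 1.12 × 10¹⁰¹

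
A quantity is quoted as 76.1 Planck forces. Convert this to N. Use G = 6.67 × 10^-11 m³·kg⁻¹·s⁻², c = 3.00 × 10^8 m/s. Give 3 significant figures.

One Planck force: F_P = c⁴/G = 1.21 × 10^44 N.
76.1 × 1.21 × 10^44 N = 9.24 × 10^45 N

9.24 × 10^45 N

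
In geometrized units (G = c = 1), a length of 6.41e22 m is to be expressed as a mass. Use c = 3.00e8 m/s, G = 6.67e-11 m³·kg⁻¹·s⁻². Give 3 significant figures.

8.65e49 kg

Length → mass via c²/G.
6.41e22 m × (c²/G) = 8.65e49 kg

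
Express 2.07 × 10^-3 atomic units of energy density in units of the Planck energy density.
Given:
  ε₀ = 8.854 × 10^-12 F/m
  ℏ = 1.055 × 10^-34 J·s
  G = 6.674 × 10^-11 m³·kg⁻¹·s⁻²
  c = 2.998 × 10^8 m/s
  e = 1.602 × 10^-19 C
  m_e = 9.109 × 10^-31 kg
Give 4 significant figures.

atomic unit of energy density: u_au = E_h/a₀³ = m_e⁴e¹⁰/((4πε₀)⁵ℏ⁸) = 2.929 × 10^13 J/m³
Planck energy density: u_P = c⁷/(ℏG²) = 4.632 × 10^113 J/m³
2.07 × 10^-3 × 2.929 × 10^13 / 4.632 × 10^113 = 1.309 × 10^-103

1.309 × 10^-103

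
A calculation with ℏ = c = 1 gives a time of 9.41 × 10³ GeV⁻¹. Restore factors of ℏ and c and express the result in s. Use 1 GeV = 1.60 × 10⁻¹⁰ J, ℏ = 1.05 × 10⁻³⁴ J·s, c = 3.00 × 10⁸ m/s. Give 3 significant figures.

A time is [E]⁻¹ in ℏ=c=1; restore one factor of ℏ.
1 GeV⁻¹ → ℏ × (1 GeV in J)⁻¹ = 6.56 × 10⁻²⁵ s.
Result: 9.41 × 10³ × 6.56 × 10⁻²⁵ = 6.18 × 10⁻²¹ s.

6.18 × 10⁻²¹ s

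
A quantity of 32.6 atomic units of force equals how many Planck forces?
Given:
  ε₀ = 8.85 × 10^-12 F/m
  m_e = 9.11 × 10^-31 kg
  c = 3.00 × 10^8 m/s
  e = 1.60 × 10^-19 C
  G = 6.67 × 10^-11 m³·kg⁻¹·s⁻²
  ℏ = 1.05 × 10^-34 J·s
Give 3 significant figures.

atomic unit of force: F_au = E_h/a₀ = m_e²e⁶/((4πε₀)³ℏ⁴) = 8.33 × 10^-8 N
Planck force: F_P = c⁴/G = 1.21 × 10^44 N
32.6 × 8.33 × 10^-8 / 1.21 × 10^44 = 2.24 × 10^-50

2.24 × 10^-50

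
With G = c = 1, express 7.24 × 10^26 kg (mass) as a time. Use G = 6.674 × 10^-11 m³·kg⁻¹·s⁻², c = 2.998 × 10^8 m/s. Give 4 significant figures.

Mass → time via G/c³.
7.24 × 10^26 kg × (G/c³) = 1.793 × 10^-9 s

1.793 × 10^-9 s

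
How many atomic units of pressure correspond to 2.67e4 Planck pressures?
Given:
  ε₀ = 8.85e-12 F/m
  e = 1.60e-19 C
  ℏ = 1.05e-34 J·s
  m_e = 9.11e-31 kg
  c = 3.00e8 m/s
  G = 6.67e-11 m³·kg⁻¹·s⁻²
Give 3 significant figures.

Planck pressure: p_P = c⁷/(ℏG²) = 4.68e113 Pa
atomic unit of pressure: P_au = E_h/a₀³ = m_e⁴e¹⁰/((4πε₀)⁵ℏ⁸) = 3.01e13 Pa
2.67e4 × 4.68e113 / 3.01e13 = 4.15e104

4.15e104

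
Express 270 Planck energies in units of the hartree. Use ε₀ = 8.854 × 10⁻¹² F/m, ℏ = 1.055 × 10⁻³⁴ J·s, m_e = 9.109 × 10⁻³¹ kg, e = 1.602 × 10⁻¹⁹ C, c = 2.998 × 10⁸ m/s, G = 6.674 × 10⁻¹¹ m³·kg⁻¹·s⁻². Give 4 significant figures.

Planck energy: E_P = √(ℏc⁵/G) = 1.957 × 10⁹ J
hartree: E_h = m_e e⁴/(4πε₀ℏ)² = 4.354 × 10⁻¹⁸ J
270 × 1.957 × 10⁹ / 4.354 × 10⁻¹⁸ = 1.213 × 10²⁹

1.213 × 10²⁹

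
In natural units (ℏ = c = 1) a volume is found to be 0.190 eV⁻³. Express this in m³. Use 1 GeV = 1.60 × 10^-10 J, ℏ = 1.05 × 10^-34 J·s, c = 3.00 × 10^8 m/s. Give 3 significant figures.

1.45 × 10^-21 m³

Volume is [L]³ = [E]⁻³·(ℏc)³.
1 GeV⁻³ → (ℏc)³ × (1 GeV in J)⁻³ = 7.63 × 10^-48 m³.
Convert the energy scale: 0.190 eV⁻³ = 1.90 × 10^26 GeV⁻³.
Result: 1.90 × 10^26 × 7.63 × 10^-48 = 1.45 × 10^-21 m³.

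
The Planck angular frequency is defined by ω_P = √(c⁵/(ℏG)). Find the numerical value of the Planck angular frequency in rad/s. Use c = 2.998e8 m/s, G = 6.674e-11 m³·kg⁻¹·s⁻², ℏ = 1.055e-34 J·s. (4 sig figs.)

1.855e43 rad/s

ω_P = √(c⁵/(ℏG))
  = √(3.440e86)
  = 1.855e43 rad/s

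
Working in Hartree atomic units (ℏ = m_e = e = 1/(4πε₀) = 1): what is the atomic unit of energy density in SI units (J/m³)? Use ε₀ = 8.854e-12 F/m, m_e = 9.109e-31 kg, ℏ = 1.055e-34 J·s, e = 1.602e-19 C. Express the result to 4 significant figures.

The unique combination of the constants set to 1 with dimensions of energy density is u_au = E_h/a₀³ = m_e⁴e¹⁰/((4πε₀)⁵ℏ⁸).
E_h = 4.354e-18 J
a₀ = 5.297e-11 m
E_h/a₀³ = 2.929e13 J/m³

2.929e13 J/m³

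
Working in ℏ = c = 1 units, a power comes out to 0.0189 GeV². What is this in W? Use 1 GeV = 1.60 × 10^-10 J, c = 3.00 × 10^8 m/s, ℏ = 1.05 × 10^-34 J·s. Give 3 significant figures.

4.61 × 10^12 W

Power is [E]/[T] = [E]²/ℏ.
1 GeV² → 1/ℏ × (1 GeV in J)² = 2.44 × 10^14 W.
Result: 0.0189 × 2.44 × 10^14 = 4.61 × 10^12 W.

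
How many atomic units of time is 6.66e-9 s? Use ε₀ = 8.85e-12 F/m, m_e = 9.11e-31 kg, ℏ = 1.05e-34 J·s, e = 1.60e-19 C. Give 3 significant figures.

atomic unit of time: τ_au = (4πε₀)²ℏ³/(m_e e⁴) = 2.40e-17 s.
6.66e-9 / 2.40e-17 = 2.78e8

2.78e8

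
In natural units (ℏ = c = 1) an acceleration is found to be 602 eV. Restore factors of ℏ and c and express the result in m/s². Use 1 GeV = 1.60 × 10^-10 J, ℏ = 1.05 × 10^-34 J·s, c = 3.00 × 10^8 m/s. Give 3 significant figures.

Acceleration is [L]/[T]² = c·[E]/ℏ.
1 GeV → c/ℏ × (1 GeV in J) = 4.57 × 10^32 m/s².
Convert the energy scale: 602 eV = 6.02 × 10^-7 GeV.
Result: 6.02 × 10^-7 × 4.57 × 10^32 = 2.75 × 10^26 m/s².

2.75 × 10^26 m/s²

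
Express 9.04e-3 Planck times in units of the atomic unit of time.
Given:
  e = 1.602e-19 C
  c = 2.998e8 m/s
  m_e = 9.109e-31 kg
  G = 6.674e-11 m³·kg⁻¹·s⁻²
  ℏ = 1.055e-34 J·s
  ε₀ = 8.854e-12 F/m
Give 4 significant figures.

2.012e-29

Planck time: t_P = √(ℏG/c⁵) = 5.392e-44 s
atomic unit of time: τ_au = (4πε₀)²ℏ³/(m_e e⁴) = 2.423e-17 s
9.04e-3 × 5.392e-44 / 2.423e-17 = 2.012e-29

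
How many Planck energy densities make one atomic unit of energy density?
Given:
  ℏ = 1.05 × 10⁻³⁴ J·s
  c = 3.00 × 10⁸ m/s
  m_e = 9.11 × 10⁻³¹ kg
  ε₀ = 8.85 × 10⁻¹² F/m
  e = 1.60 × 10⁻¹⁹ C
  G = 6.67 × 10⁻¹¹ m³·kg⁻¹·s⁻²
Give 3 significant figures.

6.44 × 10⁻¹⁰¹

atomic unit of energy density: u_au = E_h/a₀³ = m_e⁴e¹⁰/((4πε₀)⁵ℏ⁸) = 3.01 × 10¹³ J/m³
Planck energy density: u_P = c⁷/(ℏG²) = 4.68 × 10¹¹³ J/m³
ratio = 3.01 × 10¹³ / 4.68 × 10¹¹³ = 6.44 × 10⁻¹⁰¹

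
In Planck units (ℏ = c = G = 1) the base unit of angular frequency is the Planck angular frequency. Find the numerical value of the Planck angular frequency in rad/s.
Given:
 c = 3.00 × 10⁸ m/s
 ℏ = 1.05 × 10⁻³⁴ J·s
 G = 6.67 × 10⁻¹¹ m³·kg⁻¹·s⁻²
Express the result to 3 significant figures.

ω_P = √(c⁵/(ℏG))
  = √(3.47 × 10⁸⁶)
  = 1.86 × 10⁴³ rad/s

1.86 × 10⁴³ rad/s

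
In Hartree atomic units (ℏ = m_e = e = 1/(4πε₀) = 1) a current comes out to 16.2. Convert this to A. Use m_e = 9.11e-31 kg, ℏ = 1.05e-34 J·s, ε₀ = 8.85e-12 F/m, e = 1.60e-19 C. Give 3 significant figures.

0.108 A

One atomic unit of electric current: I_au = e E_h/ℏ = m_e e⁵/((4πε₀)²ℏ³) = 6.67e-3 A.
16.2 × 6.67e-3 A = 0.108 A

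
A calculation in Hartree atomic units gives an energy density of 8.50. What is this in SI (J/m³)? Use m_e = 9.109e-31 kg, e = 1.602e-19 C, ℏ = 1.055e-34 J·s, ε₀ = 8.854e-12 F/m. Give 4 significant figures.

One atomic unit of energy density: u_au = E_h/a₀³ = m_e⁴e¹⁰/((4πε₀)⁵ℏ⁸) = 2.929e13 J/m³.
8.50 × 2.929e13 J/m³ = 2.490e14 J/m³

2.490e14 J/m³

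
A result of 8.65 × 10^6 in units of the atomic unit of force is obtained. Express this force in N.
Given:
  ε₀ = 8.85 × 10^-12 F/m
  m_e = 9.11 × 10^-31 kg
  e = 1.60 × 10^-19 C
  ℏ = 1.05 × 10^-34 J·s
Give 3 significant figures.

One atomic unit of force: F_au = E_h/a₀ = m_e²e⁶/((4πε₀)³ℏ⁴) = 8.33 × 10^-8 N.
8.65 × 10^6 × 8.33 × 10^-8 N = 0.720 N

0.720 N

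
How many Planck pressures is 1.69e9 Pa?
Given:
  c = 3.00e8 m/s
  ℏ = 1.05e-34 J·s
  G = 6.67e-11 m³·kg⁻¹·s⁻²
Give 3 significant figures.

3.61e-105

Planck pressure: p_P = c⁷/(ℏG²) = 4.68e113 Pa.
1.69e9 / 4.68e113 = 3.61e-105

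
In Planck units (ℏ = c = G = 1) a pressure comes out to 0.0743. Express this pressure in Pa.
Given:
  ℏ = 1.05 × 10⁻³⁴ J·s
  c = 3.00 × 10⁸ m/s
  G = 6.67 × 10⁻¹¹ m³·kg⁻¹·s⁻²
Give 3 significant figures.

3.48 × 10¹¹² Pa

One Planck pressure: p_P = c⁷/(ℏG²) = 4.68 × 10¹¹³ Pa.
0.0743 × 4.68 × 10¹¹³ Pa = 3.48 × 10¹¹² Pa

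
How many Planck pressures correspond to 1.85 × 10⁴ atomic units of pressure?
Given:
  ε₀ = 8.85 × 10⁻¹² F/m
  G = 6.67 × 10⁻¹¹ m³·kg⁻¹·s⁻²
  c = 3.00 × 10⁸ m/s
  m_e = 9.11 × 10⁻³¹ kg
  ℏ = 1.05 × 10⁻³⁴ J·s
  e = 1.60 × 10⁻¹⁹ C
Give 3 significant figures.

1.19 × 10⁻⁹⁶

atomic unit of pressure: P_au = E_h/a₀³ = m_e⁴e¹⁰/((4πε₀)⁵ℏ⁸) = 3.01 × 10¹³ Pa
Planck pressure: p_P = c⁷/(ℏG²) = 4.68 × 10¹¹³ Pa
1.85 × 10⁴ × 3.01 × 10¹³ / 4.68 × 10¹¹³ = 1.19 × 10⁻⁹⁶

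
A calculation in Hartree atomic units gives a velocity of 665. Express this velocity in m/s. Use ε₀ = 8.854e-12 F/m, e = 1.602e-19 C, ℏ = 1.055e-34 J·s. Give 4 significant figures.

One atomic unit of velocity: v_au = e²/(4πε₀ℏ) = 2.186e6 m/s.
665 × 2.186e6 m/s = 1.454e9 m/s

1.454e9 m/s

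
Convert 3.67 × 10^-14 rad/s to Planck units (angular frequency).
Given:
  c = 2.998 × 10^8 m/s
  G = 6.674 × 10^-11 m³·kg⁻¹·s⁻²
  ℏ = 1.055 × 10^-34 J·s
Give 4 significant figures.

1.979 × 10^-57

Planck angular frequency: ω_P = √(c⁵/(ℏG)) = 1.855 × 10^43 rad/s.
3.67 × 10^-14 / 1.855 × 10^43 = 1.979 × 10^-57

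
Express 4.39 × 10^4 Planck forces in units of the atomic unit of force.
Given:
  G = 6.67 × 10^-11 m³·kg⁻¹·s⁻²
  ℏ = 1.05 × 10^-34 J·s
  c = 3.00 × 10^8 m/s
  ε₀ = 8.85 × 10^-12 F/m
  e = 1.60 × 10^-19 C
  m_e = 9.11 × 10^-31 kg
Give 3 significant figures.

Planck force: F_P = c⁴/G = 1.21 × 10^44 N
atomic unit of force: F_au = E_h/a₀ = m_e²e⁶/((4πε₀)³ℏ⁴) = 8.33 × 10^-8 N
4.39 × 10^4 × 1.21 × 10^44 / 8.33 × 10^-8 = 6.40 × 10^55

6.40 × 10^55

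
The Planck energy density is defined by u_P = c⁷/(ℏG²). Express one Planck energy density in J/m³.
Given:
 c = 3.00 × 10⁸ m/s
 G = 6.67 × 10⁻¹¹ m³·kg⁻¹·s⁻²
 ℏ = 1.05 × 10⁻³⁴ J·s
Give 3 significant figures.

u_P = c⁷/(ℏG²)
  = 2.19 × 10⁵⁹ / 4.67 × 10⁻⁵⁵
  = 4.68 × 10¹¹³ J/m³

4.68 × 10¹¹³ J/m³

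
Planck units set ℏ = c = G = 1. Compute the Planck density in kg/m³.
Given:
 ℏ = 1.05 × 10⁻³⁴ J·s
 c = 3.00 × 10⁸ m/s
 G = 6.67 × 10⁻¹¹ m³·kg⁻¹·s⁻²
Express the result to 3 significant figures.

5.20 × 10⁹⁶ kg/m³

Dimensional analysis gives ρ_P = c⁵/(ℏG²).
  = 2.43 × 10⁴² / 4.67 × 10⁻⁵⁵
  = 5.20 × 10⁹⁶ kg/m³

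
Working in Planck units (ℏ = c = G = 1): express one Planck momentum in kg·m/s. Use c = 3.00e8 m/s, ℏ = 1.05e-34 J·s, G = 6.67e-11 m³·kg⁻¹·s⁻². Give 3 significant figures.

From ℏ = c = G = 1 the momentum scale is p_P = √(ℏc³/G).
  = √(42.5)
  = 6.52 kg·m/s

6.52 kg·m/s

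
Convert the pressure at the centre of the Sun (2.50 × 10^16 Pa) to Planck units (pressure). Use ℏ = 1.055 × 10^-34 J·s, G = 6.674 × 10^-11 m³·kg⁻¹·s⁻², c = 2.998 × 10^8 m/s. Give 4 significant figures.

Planck pressure: p_P = c⁷/(ℏG²) = 4.632 × 10^113 Pa.
2.50 × 10^16 / 4.632 × 10^113 = 5.397 × 10^-98

5.397 × 10^-98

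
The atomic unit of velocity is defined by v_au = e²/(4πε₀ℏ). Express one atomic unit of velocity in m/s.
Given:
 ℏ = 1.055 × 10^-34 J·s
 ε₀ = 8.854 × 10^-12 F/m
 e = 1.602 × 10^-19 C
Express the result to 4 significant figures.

2.186 × 10^6 m/s

v_au = e²/(4πε₀ℏ)
  = 2.566 × 10^-38 / 1.174 × 10^-44
  = 2.186 × 10^6 m/s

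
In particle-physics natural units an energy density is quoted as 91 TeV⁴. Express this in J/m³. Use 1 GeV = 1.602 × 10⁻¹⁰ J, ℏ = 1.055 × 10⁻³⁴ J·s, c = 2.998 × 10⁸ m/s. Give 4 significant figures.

[E]/[L]³ = [E]⁴/(ℏc)³; restore (ℏc)⁻³.
1 GeV⁴ → 1/(ℏc)³ × (1 GeV in J)⁴ = 2.082 × 10³⁷ J/m³.
Convert the energy scale: 91 TeV⁴ = 9.10 × 10¹³ GeV⁴.
Result: 9.10 × 10¹³ × 2.082 × 10³⁷ = 1.894 × 10⁵¹ J/m³.

1.894 × 10⁵¹ J/m³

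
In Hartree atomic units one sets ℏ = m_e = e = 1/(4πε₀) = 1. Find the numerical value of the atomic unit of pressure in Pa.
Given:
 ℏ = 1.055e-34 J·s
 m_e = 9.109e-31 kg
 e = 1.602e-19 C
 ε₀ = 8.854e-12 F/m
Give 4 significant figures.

P_au = E_h/a₀³ = m_e⁴e¹⁰/((4πε₀)⁵ℏ⁸)
E_h = 4.354e-18 J
a₀ = 5.297e-11 m
E_h/a₀³ = 2.929e13 Pa

2.929e13 Pa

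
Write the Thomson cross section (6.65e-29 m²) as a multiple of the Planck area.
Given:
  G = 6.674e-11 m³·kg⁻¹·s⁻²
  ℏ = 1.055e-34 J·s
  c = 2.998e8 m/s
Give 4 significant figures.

2.545e41

Planck area: A_P = ℏG/c³ = 2.613e-70 m².
6.65e-29 / 2.613e-70 = 2.545e41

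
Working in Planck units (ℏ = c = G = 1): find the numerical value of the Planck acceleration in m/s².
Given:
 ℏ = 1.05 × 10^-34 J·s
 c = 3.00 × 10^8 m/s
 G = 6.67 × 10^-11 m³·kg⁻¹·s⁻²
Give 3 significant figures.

Dimensional analysis gives a_P = √(c⁷/(ℏG)).
  = √(3.12 × 10^103)
  = 5.59 × 10^51 m/s²

5.59 × 10^51 m/s²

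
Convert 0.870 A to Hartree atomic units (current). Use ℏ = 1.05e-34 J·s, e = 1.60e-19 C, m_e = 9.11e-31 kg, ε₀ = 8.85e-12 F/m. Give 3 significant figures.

atomic unit of electric current: I_au = e E_h/ℏ = m_e e⁵/((4πε₀)²ℏ³) = 6.67e-3 A.
0.870 / 6.67e-3 = 130

130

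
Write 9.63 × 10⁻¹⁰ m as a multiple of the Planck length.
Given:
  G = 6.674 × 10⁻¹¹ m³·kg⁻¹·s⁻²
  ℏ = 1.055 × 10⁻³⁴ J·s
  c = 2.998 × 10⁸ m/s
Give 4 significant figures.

Planck length: ℓ_P = √(ℏG/c³) = 1.616 × 10⁻³⁵ m.
9.63 × 10⁻¹⁰ / 1.616 × 10⁻³⁵ = 5.957 × 10²⁵

5.957 × 10²⁵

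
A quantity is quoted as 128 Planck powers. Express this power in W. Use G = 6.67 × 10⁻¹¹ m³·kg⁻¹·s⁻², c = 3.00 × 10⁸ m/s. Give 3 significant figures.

4.66 × 10⁵⁴ W

One Planck power: P_P = c⁵/G = 3.64 × 10⁵² W.
128 × 3.64 × 10⁵² W = 4.66 × 10⁵⁴ W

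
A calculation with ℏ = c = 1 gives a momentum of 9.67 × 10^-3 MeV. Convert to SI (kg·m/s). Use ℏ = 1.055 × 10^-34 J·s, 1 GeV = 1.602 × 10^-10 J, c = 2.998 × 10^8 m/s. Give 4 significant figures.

Momentum is [E]/c; divide by c.
1 GeV → 1/c × (1 GeV in J) = 5.344 × 10^-19 kg·m/s.
Convert the energy scale: 9.67 × 10^-3 MeV = 9.67 × 10^-6 GeV.
Result: 9.67 × 10^-6 × 5.344 × 10^-19 = 5.167 × 10^-24 kg·m/s.

5.167 × 10^-24 kg·m/s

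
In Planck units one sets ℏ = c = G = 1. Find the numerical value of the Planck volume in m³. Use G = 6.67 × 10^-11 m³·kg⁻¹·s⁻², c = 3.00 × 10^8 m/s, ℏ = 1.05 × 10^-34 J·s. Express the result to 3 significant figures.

4.18 × 10^-105 m³

V_P = (ℏG/c³)^(3/2)
  = √(1.75 × 10^-209)
  = 4.18 × 10^-105 m³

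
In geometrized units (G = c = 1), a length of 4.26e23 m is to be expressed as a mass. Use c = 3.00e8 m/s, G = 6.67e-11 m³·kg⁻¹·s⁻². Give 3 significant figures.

5.75e50 kg

Length → mass via c²/G.
4.26e23 m × (c²/G) = 5.75e50 kg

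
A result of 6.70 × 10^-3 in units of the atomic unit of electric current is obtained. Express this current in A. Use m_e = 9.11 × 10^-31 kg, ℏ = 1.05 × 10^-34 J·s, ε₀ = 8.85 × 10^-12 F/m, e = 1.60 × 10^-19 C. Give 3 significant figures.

4.47 × 10^-5 A

One atomic unit of electric current: I_au = e E_h/ℏ = m_e e⁵/((4πε₀)²ℏ³) = 6.67 × 10^-3 A.
6.70 × 10^-3 × 6.67 × 10^-3 A = 4.47 × 10^-5 A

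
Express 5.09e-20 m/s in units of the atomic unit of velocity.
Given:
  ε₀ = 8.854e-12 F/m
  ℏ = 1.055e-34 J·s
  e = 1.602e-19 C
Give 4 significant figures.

atomic unit of velocity: v_au = e²/(4πε₀ℏ) = 2.186e6 m/s.
5.09e-20 / 2.186e6 = 2.328e-26

2.328e-26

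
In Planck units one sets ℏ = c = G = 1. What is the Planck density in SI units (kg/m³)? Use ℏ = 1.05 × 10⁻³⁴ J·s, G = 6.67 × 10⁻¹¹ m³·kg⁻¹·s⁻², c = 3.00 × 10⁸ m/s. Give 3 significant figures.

5.20 × 10⁹⁶ kg/m³

ρ_P = c⁵/(ℏG²)
  = 2.43 × 10⁴² / 4.67 × 10⁻⁵⁵
  = 5.20 × 10⁹⁶ kg/m³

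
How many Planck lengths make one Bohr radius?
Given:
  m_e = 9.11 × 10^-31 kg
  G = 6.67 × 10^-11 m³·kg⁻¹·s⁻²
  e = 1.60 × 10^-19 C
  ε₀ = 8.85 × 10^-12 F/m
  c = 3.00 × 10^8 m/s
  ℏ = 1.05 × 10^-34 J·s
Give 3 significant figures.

Bohr radius: a₀ = 4πε₀ℏ²/(m_e e²) = 5.26 × 10^-11 m
Planck length: ℓ_P = √(ℏG/c³) = 1.61 × 10^-35 m
ratio = 5.26 × 10^-11 / 1.61 × 10^-35 = 3.26 × 10^24

3.26 × 10^24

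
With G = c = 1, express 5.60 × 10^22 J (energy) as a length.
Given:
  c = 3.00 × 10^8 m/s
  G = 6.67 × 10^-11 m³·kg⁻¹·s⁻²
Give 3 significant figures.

4.61 × 10^-22 m

Energy → length via G/c⁴.
5.60 × 10^22 J × (G/c⁴) = 4.61 × 10^-22 m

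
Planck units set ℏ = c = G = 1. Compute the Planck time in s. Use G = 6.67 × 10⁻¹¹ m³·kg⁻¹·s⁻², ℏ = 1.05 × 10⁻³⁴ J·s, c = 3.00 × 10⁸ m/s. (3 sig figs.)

Dimensional analysis gives t_P = √(ℏG/c⁵).
  = √(2.88 × 10⁻⁸⁷)
  = 5.37 × 10⁻⁴⁴ s

5.37 × 10⁻⁴⁴ s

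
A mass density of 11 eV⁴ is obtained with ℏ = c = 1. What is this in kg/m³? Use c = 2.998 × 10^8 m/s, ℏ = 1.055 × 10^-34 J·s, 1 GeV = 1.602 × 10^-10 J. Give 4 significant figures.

2.548 × 10^-15 kg/m³

Mass density is [E]/(c²[L]³) = [E]⁴/(ℏ³c⁵).
1 GeV⁴ → 1/(ℏ³c⁵) × (1 GeV in J)⁴ = 2.316 × 10^20 kg/m³.
Convert the energy scale: 11 eV⁴ = 1.10 × 10^-35 GeV⁴.
Result: 1.10 × 10^-35 × 2.316 × 10^20 = 2.548 × 10^-15 kg/m³.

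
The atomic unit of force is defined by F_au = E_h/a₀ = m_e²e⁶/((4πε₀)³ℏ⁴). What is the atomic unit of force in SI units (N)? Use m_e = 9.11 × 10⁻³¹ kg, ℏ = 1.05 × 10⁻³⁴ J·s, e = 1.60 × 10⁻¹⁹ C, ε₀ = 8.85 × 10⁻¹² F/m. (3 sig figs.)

F_au = E_h/a₀ = m_e²e⁶/((4πε₀)³ℏ⁴)
E_h = 4.38 × 10⁻¹⁸ J
a₀ = 5.26 × 10⁻¹¹ m
E_h/a₀ = 8.33 × 10⁻⁸ N

8.33 × 10⁻⁸ N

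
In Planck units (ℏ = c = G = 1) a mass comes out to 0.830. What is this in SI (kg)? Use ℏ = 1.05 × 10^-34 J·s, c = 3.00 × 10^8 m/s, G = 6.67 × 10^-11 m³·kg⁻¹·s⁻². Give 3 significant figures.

1.80 × 10^-8 kg

One Planck mass: m_P = √(ℏc/G) = 2.17 × 10^-8 kg.
0.830 × 2.17 × 10^-8 kg = 1.80 × 10^-8 kg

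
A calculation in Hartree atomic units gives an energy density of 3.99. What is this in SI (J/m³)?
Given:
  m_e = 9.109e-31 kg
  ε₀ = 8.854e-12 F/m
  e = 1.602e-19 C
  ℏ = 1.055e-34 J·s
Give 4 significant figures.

1.169e14 J/m³

One atomic unit of energy density: u_au = E_h/a₀³ = m_e⁴e¹⁰/((4πε₀)⁵ℏ⁸) = 2.929e13 J/m³.
3.99 × 2.929e13 J/m³ = 1.169e14 J/m³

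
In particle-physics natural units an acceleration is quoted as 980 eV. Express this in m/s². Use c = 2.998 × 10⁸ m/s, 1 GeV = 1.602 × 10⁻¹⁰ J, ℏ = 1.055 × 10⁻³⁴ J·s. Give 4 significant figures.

Acceleration is [L]/[T]² = c·[E]/ℏ.
1 GeV → c/ℏ × (1 GeV in J) = 4.552 × 10³² m/s².
Convert the energy scale: 980 eV = 9.80 × 10⁻⁷ GeV.
Result: 9.80 × 10⁻⁷ × 4.552 × 10³² = 4.461 × 10²⁶ m/s².

4.461 × 10²⁶ m/s²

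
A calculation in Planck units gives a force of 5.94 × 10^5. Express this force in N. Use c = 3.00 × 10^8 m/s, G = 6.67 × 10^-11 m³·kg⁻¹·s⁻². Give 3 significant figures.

One Planck force: F_P = c⁴/G = 1.21 × 10^44 N.
5.94 × 10^5 × 1.21 × 10^44 N = 7.21 × 10^49 N

7.21 × 10^49 N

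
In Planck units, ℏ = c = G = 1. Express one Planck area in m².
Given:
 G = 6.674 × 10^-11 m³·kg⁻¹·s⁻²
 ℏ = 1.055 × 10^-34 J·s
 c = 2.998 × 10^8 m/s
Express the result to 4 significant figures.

The unique combination of the constants set to 1 with dimensions of area is A_P = ℏG/c³.
  = 7.041 × 10^-45 / 2.695 × 10^25
  = 2.613 × 10^-70 m²

2.613 × 10^-70 m²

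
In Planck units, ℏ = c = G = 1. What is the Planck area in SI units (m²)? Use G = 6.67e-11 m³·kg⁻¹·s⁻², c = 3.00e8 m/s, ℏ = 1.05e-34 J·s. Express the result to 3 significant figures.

2.59e-70 m²

The unique combination of the constants set to 1 with dimensions of area is A_P = ℏG/c³.
  = 7.00e-45 / 2.70e25
  = 2.59e-70 m²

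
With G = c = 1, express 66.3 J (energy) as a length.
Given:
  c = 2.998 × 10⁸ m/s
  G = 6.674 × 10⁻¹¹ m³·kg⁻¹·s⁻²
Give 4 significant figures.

Energy → length via G/c⁴.
66.3 J × (G/c⁴) = 5.477 × 10⁻⁴³ m

5.477 × 10⁻⁴³ m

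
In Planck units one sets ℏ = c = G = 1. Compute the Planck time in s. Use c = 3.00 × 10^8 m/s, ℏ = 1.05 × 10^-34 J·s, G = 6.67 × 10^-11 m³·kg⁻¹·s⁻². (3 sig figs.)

5.37 × 10^-44 s

t_P = √(ℏG/c⁵)
  = √(2.88 × 10^-87)
  = 5.37 × 10^-44 s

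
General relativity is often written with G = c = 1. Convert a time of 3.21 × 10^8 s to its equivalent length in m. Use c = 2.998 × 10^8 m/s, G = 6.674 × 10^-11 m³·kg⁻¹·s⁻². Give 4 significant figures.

9.624 × 10^16 m

Time → length via c.
3.21 × 10^8 s × (c) = 9.624 × 10^16 m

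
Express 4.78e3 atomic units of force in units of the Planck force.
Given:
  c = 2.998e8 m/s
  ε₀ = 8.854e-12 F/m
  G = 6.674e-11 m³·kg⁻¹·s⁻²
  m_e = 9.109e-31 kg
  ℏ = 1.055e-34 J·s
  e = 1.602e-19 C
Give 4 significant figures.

atomic unit of force: F_au = E_h/a₀ = m_e²e⁶/((4πε₀)³ℏ⁴) = 8.220e-8 N
Planck force: F_P = c⁴/G = 1.210e44 N
4.78e3 × 8.220e-8 / 1.210e44 = 3.246e-48

3.246e-48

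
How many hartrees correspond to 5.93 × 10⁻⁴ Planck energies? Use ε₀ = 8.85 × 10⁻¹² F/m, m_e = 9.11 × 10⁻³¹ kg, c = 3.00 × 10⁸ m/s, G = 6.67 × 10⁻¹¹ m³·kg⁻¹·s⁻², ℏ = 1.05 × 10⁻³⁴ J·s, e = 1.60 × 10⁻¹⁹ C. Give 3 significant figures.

2.65 × 10²³

Planck energy: E_P = √(ℏc⁵/G) = 1.96 × 10⁹ J
hartree: E_h = m_e e⁴/(4πε₀ℏ)² = 4.38 × 10⁻¹⁸ J
5.93 × 10⁻⁴ × 1.96 × 10⁹ / 4.38 × 10⁻¹⁸ = 2.65 × 10²³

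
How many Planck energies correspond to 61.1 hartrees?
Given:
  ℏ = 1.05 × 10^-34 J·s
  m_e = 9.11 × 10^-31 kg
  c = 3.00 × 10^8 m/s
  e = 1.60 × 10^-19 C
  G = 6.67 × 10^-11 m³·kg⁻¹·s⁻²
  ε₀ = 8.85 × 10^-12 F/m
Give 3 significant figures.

1.37 × 10^-25

hartree: E_h = m_e e⁴/(4πε₀ℏ)² = 4.38 × 10^-18 J
Planck energy: E_P = √(ℏc⁵/G) = 1.96 × 10^9 J
61.1 × 4.38 × 10^-18 / 1.96 × 10^9 = 1.37 × 10^-25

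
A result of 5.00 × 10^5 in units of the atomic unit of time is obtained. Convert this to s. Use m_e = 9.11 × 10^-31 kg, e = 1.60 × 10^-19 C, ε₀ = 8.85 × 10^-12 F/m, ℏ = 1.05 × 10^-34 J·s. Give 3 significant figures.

One atomic unit of time: τ_au = (4πε₀)²ℏ³/(m_e e⁴) = 2.40 × 10^-17 s.
5.00 × 10^5 × 2.40 × 10^-17 s = 1.20 × 10^-11 s

1.20 × 10^-11 s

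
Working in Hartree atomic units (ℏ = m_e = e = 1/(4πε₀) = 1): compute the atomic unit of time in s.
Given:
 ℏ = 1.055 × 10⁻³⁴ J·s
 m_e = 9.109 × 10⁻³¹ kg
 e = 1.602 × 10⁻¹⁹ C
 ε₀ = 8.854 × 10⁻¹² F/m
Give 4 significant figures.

2.423 × 10⁻¹⁷ s

The unique combination of the constants set to 1 with dimensions of time is τ_au = (4πε₀)²ℏ³/(m_e e⁴).
E_h = 4.354 × 10⁻¹⁸ J
ℏ/E_h = 2.423 × 10⁻¹⁷ s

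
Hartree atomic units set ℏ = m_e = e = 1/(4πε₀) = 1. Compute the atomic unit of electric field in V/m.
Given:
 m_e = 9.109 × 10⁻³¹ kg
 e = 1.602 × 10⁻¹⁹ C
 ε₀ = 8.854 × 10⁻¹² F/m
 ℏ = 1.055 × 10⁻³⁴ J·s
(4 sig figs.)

The unique combination of the constants set to 1 with dimensions of electric field is E_au = E_h/(e a₀) = m_e²e⁵/((4πε₀)³ℏ⁴).
E_h = 4.354 × 10⁻¹⁸ J
a₀ = 5.297 × 10⁻¹¹ m
E_h/(e·a₀) = 5.131 × 10¹¹ V/m

5.131 × 10¹¹ V/m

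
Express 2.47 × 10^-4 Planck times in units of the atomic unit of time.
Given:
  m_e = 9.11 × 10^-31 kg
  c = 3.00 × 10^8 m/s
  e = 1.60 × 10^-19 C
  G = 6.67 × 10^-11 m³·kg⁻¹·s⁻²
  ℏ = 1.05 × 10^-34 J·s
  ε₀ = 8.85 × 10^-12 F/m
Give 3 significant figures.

Planck time: t_P = √(ℏG/c⁵) = 5.37 × 10^-44 s
atomic unit of time: τ_au = (4πε₀)²ℏ³/(m_e e⁴) = 2.40 × 10^-17 s
2.47 × 10^-4 × 5.37 × 10^-44 / 2.40 × 10^-17 = 5.53 × 10^-31

5.53 × 10^-31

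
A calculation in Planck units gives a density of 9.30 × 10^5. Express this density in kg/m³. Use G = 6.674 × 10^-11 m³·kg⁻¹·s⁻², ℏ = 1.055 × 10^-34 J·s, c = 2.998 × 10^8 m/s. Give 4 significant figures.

One Planck density: ρ_P = c⁵/(ℏG²) = 5.154 × 10^96 kg/m³.
9.30 × 10^5 × 5.154 × 10^96 kg/m³ = 4.793 × 10^102 kg/m³

4.793 × 10^102 kg/m³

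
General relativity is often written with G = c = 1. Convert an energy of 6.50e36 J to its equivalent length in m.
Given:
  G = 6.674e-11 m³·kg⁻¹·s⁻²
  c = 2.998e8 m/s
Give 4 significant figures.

5.370e-8 m

Energy → length via G/c⁴.
6.50e36 J × (G/c⁴) = 5.370e-8 m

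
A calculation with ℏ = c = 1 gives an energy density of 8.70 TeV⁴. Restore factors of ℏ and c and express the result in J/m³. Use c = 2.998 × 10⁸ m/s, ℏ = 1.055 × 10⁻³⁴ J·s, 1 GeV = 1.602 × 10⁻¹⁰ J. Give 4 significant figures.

1.811 × 10⁵⁰ J/m³

[E]/[L]³ = [E]⁴/(ℏc)³; restore (ℏc)⁻³.
1 GeV⁴ → 1/(ℏc)³ × (1 GeV in J)⁴ = 2.082 × 10³⁷ J/m³.
Convert the energy scale: 8.70 TeV⁴ = 8.70 × 10¹² GeV⁴.
Result: 8.70 × 10¹² × 2.082 × 10³⁷ = 1.811 × 10⁵⁰ J/m³.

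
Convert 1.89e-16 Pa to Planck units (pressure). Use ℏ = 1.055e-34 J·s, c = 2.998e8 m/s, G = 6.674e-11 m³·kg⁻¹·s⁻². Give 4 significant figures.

Planck pressure: p_P = c⁷/(ℏG²) = 4.632e113 Pa.
1.89e-16 / 4.632e113 = 4.080e-130

4.080e-130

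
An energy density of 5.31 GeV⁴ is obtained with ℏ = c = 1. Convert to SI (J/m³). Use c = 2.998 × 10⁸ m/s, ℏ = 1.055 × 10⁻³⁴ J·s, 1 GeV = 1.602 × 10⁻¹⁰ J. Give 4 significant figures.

[E]/[L]³ = [E]⁴/(ℏc)³; restore (ℏc)⁻³.
1 GeV⁴ → 1/(ℏc)³ × (1 GeV in J)⁴ = 2.082 × 10³⁷ J/m³.
Result: 5.31 × 2.082 × 10³⁷ = 1.105 × 10³⁸ J/m³.

1.105 × 10³⁸ J/m³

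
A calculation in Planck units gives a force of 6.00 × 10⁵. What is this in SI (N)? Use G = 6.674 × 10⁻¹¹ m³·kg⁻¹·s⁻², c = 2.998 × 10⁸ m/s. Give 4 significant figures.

7.263 × 10⁴⁹ N

One Planck force: F_P = c⁴/G = 1.210 × 10⁴⁴ N.
6.00 × 10⁵ × 1.210 × 10⁴⁴ N = 7.263 × 10⁴⁹ N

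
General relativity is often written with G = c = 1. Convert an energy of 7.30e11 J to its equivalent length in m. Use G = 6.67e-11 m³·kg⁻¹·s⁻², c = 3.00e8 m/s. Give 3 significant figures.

6.01e-33 m

Energy → length via G/c⁴.
7.30e11 J × (G/c⁴) = 6.01e-33 m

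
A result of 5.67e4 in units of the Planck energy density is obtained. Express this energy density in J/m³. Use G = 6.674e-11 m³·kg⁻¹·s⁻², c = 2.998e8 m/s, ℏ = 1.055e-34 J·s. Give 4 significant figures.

2.627e118 J/m³

One Planck energy density: u_P = c⁷/(ℏG²) = 4.632e113 J/m³.
5.67e4 × 4.632e113 J/m³ = 2.627e118 J/m³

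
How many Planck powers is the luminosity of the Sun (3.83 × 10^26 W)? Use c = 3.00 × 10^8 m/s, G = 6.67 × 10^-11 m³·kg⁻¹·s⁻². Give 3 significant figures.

Planck power: P_P = c⁵/G = 3.64 × 10^52 W.
3.83 × 10^26 / 3.64 × 10^52 = 1.05 × 10^-26

1.05 × 10^-26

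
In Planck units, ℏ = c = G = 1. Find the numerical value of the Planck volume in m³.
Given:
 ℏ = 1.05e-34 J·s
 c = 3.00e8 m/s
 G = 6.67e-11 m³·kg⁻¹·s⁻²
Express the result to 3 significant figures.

From ℏ = c = G = 1 the volume scale is V_P = (ℏG/c³)^(3/2).
  = √(1.75e-209)
  = 4.18e-105 m³

4.18e-105 m³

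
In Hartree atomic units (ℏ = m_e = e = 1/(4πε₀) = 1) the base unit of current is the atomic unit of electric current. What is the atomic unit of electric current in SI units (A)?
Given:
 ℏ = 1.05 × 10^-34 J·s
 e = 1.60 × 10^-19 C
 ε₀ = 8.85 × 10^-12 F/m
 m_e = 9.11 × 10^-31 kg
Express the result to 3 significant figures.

I_au = e E_h/ℏ = m_e e⁵/((4πε₀)²ℏ³)
E_h = 4.38 × 10^-18 J
e·E_h/ℏ = 6.67 × 10^-3 A

6.67 × 10^-3 A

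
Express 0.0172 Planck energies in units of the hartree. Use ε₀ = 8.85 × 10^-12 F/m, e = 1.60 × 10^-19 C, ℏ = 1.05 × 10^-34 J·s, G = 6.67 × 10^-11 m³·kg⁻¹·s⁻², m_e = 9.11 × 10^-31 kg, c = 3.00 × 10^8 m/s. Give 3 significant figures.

Planck energy: E_P = √(ℏc⁵/G) = 1.96 × 10^9 J
hartree: E_h = m_e e⁴/(4πε₀ℏ)² = 4.38 × 10^-18 J
0.0172 × 1.96 × 10^9 / 4.38 × 10^-18 = 7.68 × 10^24

7.68 × 10^24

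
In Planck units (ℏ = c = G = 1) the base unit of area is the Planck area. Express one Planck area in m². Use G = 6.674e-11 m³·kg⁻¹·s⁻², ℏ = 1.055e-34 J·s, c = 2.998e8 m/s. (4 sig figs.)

2.613e-70 m²

A_P = ℏG/c³
  = 7.041e-45 / 2.695e25
  = 2.613e-70 m²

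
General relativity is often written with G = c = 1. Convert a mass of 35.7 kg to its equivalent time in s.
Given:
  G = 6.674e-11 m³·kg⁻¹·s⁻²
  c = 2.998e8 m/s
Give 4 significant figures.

8.842e-35 s

Mass → time via G/c³.
35.7 kg × (G/c³) = 8.842e-35 s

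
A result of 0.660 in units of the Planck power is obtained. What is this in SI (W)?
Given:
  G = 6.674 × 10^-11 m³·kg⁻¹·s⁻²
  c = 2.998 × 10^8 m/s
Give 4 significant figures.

One Planck power: P_P = c⁵/G = 3.629 × 10^52 W.
0.660 × 3.629 × 10^52 W = 2.395 × 10^52 W

2.395 × 10^52 W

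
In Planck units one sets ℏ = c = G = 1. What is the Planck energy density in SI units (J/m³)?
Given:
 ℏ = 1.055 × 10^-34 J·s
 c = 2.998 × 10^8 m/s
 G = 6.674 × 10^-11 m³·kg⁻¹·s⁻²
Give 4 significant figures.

4.632 × 10^113 J/m³

u_P = c⁷/(ℏG²)
  = 2.177 × 10^59 / 4.699 × 10^-55
  = 4.632 × 10^113 J/m³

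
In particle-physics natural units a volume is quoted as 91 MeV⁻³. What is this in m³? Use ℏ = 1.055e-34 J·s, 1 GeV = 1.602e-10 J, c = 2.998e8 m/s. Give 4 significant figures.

Volume is [L]³ = [E]⁻³·(ℏc)³.
1 GeV⁻³ → (ℏc)³ × (1 GeV in J)⁻³ = 7.696e-48 m³.
Convert the energy scale: 91 MeV⁻³ = 9.10e10 GeV⁻³.
Result: 9.10e10 × 7.696e-48 = 7.003e-37 m³.

7.003e-37 m³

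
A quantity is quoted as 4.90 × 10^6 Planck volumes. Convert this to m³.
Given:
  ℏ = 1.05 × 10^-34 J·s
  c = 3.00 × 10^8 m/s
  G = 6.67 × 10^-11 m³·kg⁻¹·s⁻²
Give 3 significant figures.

2.05 × 10^-98 m³

One Planck volume: V_P = (ℏG/c³)^(3/2) = 4.18 × 10^-105 m³.
4.90 × 10^6 × 4.18 × 10^-105 m³ = 2.05 × 10^-98 m³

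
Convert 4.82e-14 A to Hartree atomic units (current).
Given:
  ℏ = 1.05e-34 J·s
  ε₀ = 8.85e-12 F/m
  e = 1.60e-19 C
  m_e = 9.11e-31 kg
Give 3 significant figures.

atomic unit of electric current: I_au = e E_h/ℏ = m_e e⁵/((4πε₀)²ℏ³) = 6.67e-3 A.
4.82e-14 / 6.67e-3 = 7.22e-12

7.22e-12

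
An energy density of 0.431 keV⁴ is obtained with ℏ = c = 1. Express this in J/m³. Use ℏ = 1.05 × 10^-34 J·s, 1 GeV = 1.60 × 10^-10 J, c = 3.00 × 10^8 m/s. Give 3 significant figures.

[E]/[L]³ = [E]⁴/(ℏc)³; restore (ℏc)⁻³.
1 GeV⁴ → 1/(ℏc)³ × (1 GeV in J)⁴ = 2.10 × 10^37 J/m³.
Convert the energy scale: 0.431 keV⁴ = 4.31 × 10^-25 GeV⁴.
Result: 4.31 × 10^-25 × 2.10 × 10^37 = 9.04 × 10^12 J/m³.

9.04 × 10^12 J/m³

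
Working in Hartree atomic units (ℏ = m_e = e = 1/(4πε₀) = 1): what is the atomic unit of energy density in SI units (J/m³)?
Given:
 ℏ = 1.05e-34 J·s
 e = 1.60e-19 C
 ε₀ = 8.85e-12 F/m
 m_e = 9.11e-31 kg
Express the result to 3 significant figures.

3.01e13 J/m³

From ℏ = m_e = e = 1/(4πε₀) = 1 the energy density scale is u_au = E_h/a₀³ = m_e⁴e¹⁰/((4πε₀)⁵ℏ⁸).
E_h = 4.38e-18 J
a₀ = 5.26e-11 m
E_h/a₀³ = 3.01e13 J/m³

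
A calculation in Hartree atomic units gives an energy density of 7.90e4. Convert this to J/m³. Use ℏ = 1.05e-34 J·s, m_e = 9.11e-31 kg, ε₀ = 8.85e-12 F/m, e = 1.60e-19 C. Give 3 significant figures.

One atomic unit of energy density: u_au = E_h/a₀³ = m_e⁴e¹⁰/((4πε₀)⁵ℏ⁸) = 3.01e13 J/m³.
7.90e4 × 3.01e13 J/m³ = 2.38e18 J/m³

2.38e18 J/m³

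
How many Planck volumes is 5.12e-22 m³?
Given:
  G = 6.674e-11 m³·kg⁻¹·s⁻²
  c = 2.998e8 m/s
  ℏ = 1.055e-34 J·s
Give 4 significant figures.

Planck volume: V_P = (ℏG/c³)^(3/2) = 4.224e-105 m³.
5.12e-22 / 4.224e-105 = 1.212e83

1.212e83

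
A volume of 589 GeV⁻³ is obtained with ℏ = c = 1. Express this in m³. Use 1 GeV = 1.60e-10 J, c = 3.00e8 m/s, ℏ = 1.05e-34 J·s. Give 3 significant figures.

Volume is [L]³ = [E]⁻³·(ℏc)³.
1 GeV⁻³ → (ℏc)³ × (1 GeV in J)⁻³ = 7.63e-48 m³.
Result: 589 × 7.63e-48 = 4.49e-45 m³.

4.49e-45 m³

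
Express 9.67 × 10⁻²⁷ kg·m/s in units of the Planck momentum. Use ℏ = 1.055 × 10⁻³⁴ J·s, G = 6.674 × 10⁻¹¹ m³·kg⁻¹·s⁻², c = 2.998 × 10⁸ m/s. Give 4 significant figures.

Planck momentum: p_P = √(ℏc³/G) = 6.527 kg·m/s.
9.67 × 10⁻²⁷ / 6.527 = 1.482 × 10⁻²⁷

1.482 × 10⁻²⁷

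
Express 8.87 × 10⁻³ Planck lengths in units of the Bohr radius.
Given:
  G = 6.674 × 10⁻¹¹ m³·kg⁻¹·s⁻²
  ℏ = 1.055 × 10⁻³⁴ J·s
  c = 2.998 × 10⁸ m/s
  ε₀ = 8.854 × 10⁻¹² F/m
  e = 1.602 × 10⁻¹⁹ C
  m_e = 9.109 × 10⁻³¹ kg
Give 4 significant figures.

Planck length: ℓ_P = √(ℏG/c³) = 1.616 × 10⁻³⁵ m
Bohr radius: a₀ = 4πε₀ℏ²/(m_e e²) = 5.297 × 10⁻¹¹ m
8.87 × 10⁻³ × 1.616 × 10⁻³⁵ / 5.297 × 10⁻¹¹ = 2.707 × 10⁻²⁷

2.707 × 10⁻²⁷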